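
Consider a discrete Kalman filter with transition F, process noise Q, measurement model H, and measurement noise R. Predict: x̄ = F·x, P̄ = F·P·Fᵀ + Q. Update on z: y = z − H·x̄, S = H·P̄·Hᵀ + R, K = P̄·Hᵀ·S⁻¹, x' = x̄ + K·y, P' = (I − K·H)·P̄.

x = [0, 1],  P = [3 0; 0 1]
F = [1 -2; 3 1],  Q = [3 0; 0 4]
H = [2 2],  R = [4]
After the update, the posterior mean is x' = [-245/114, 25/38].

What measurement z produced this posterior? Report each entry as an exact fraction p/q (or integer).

z = [-3]

x̄ = F·x = [-2, 1]
P̄ = F·P·Fᵀ + Q = [10 7; 7 32]
S = H·P̄·Hᵀ + R = [228]
K = P̄·Hᵀ·S⁻¹ = [17/114; 13/38]
x' − x̄ = [-17/114, -13/38] = K·y
y = (KᵀK)⁻¹·Kᵀ·(x' − x̄) = [-1]
z = y + H·x̄ = [-1] + [-2] = [-3]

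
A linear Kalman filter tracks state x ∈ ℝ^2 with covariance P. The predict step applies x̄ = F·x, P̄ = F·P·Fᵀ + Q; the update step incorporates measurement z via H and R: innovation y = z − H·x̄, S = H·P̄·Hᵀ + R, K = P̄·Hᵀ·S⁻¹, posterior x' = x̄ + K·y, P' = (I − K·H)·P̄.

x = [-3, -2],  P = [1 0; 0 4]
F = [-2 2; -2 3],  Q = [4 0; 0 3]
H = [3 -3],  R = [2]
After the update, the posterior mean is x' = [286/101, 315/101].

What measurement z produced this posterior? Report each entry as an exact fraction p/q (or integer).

x̄ = F·x = [2, 0]
P̄ = F·P·Fᵀ + Q = [24 28; 28 43]
S = H·P̄·Hᵀ + R = [101]
K = P̄·Hᵀ·S⁻¹ = [-12/101; -45/101]
x' − x̄ = [84/101, 315/101] = K·y
y = (KᵀK)⁻¹·Kᵀ·(x' − x̄) = [-7]
z = y + H·x̄ = [-7] + [6] = [-1]

z = [-1]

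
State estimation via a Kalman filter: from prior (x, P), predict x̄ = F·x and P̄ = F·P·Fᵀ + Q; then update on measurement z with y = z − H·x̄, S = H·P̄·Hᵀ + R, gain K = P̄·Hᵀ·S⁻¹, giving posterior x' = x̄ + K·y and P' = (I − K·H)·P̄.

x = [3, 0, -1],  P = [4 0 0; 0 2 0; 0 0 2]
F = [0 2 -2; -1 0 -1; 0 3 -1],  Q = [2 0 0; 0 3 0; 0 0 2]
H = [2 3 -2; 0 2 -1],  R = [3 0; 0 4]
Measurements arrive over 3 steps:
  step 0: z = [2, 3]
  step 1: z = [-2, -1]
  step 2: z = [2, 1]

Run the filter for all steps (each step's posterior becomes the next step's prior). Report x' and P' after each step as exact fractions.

step 0: x' = [-418/367, -325/734, -1070/367], P' = [1582/367 428/367 1960/367; 428/367 3073/1468 2941/734; 1960/367 2941/734 3997/367]
step 1: x' = [1568426/2012519, -890949/8050076, 5850497/4025038], P' = [4890918/2012519 1102276/2012519 5497200/2012519; 1102276/2012519 13604219/8050076 11489075/4025038; 5497200/2012519 11489075/4025038 13784583/2012519]
step 2: x' = [-5597624914/6874693069, -3461478545/27498772276, -25563758827/13749386138], P' = [15489405794/6874693069 2610425236/6874693069 16001902880/6874693069; 2610425236/6874693069 42100067961/27498772276 33965007857/13749386138; 16001902880/6874693069 33965007857/13749386138 40723168157/6874693069]

step 0: x̄ = F·x = [2, -2, 1]
step 0: P̄ = F·P·Fᵀ + Q = [18 4 16; 4 9 2; 16 2 22]
step 0: y = z − H·x̄ = [6, 8]
step 0: S = H·P̄·Hᵀ + R = [140 68; 68 54]
step 0: K = P̄·Hᵀ·S⁻¹ = [176/367 -276/367; 293/1468 33/734; 225/734 -264/367]
step 0: x' = x̄ + K·y = [-418/367, -325/734, -1070/367]
step 0: P' = (I − K·H)·P̄ = [1582/367 428/367 1960/367; 428/367 3073/1468 2941/734; 1960/367 2941/734 3997/367]
step 1: x̄ = F·x = [1815/367, 1488/367, 1165/734]
step 1: P̄ = F·P·Fᵀ + Q = [8031/367 8117/367 1679/734; 8117/367 10600/367 523/734; 1679/734 523/734 11289/1468]
step 1: y = z − H·x̄ = [-7663/367, -5521/734]
step 1: S = H·P̄·Hᵀ + R = [227464/367 98203/367; 98203/367 182577/1468]
step 1: K = P̄·Hᵀ·S⁻¹ = [698088/2012519 -823162/2012519; 1224855/8050076 264393/2012519; 439231/4025038 -573877/2012519]
step 1: x' = x̄ + K·y = [1568426/2012519, -890949/8050076, 5850497/4025038]
step 1: P' = (I − K·H)·P̄ = [4890918/2012519 1102276/2012519 5497200/2012519; 1102276/2012519 13604219/8050076 11489075/4025038; 5497200/2012519 11489075/4025038 13784583/2012519]
step 2: x̄ = F·x = [-12591943/4025038, -8987349/4025038, -14373841/8050076]
step 2: P̄ = F·P·Fᵀ + Q = [26811289/2012519 24869939/2012519 4038389/4025038; 24869939/2012519 35707458/2012519 -2517315/4025038; 4038389/4025038 -2517315/4025038 55807555/8050076]
step 2: y = z − H·x̄ = [22911084/2012519, 29625631/8050076]
step 2: S = H·P̄·Hᵀ + R = [787846992/2012519 346400495/2012519; 346400495/2012519 679465707/8050076]
step 2: K = P̄·Hᵀ·S⁻¹ = [119408448/361825951 -2695263102/6874693069; 198659199/1447303804 1016882513/6874693069; 52806359/723651902 -1689540075/6874693069]
step 2: x' = x̄ + K·y = [-5597624914/6874693069, -3461478545/27498772276, -25563758827/13749386138]
step 2: P' = (I − K·H)·P̄ = [15489405794/6874693069 2610425236/6874693069 16001902880/6874693069; 2610425236/6874693069 42100067961/27498772276 33965007857/13749386138; 16001902880/6874693069 33965007857/13749386138 40723168157/6874693069]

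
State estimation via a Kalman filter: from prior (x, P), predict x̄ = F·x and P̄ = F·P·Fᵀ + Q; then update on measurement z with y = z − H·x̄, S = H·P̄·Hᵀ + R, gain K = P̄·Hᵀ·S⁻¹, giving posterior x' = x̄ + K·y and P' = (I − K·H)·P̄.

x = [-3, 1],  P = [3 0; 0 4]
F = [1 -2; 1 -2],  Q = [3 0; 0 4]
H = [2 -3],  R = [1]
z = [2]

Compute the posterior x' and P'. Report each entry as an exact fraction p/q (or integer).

x' = [-301/68, -247/68]
P' = [1327/68 889/68; 889/68 603/68]

x̄ = F·x = [-5, -5]
P̄ = F·P·Fᵀ + Q = [22 19; 19 23]
y = z − H·x̄ = [-3]
S = H·P̄·Hᵀ + R = [68]
K = P̄·Hᵀ·S⁻¹ = [-13/68; -31/68]
x' = x̄ + K·y = [-301/68, -247/68]
P' = (I − K·H)·P̄ = [1327/68 889/68; 889/68 603/68]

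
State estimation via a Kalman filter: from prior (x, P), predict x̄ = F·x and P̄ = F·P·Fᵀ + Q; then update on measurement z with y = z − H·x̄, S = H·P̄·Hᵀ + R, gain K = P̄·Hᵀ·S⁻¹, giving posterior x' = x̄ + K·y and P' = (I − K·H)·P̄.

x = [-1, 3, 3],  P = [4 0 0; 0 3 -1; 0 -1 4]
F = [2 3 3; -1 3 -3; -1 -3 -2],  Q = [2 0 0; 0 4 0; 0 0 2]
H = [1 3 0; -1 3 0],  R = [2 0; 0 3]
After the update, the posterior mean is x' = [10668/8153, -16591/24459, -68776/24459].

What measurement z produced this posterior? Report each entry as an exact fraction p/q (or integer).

z = [-1, -3]

x̄ = F·x = [16, 1, -14]
P̄ = F·P·Fᵀ + Q = [63 -17 -44; -17 89 -2; -44 -2 37]
S = H·P̄·Hᵀ + R = [764 738; 738 969]
K = P̄·Hᵀ·S⁻¹ = [3990/8153 -3998/8153; 5443/32612 8119/48918; -12749/32612 16483/48918]
x' − x̄ = [-119780/8153, -41050/24459, 273650/24459] = K·y
y = (KᵀK)⁻¹·Kᵀ·(x' − x̄) = [-20, 10]
z = y + H·x̄ = [-20, 10] + [19, -13] = [-1, -3]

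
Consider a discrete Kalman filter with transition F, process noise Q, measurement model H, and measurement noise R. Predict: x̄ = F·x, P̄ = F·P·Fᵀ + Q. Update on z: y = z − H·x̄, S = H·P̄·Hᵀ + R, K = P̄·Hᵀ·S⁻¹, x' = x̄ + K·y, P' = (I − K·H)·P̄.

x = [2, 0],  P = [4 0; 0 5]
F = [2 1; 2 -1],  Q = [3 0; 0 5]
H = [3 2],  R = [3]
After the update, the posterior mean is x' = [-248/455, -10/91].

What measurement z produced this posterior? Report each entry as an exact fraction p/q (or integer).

x̄ = F·x = [4, 4]
P̄ = F·P·Fᵀ + Q = [24 11; 11 26]
S = H·P̄·Hᵀ + R = [455]
K = P̄·Hᵀ·S⁻¹ = [94/455; 17/91]
x' − x̄ = [-2068/455, -374/91] = K·y
y = (KᵀK)⁻¹·Kᵀ·(x' − x̄) = [-22]
z = y + H·x̄ = [-22] + [20] = [-2]

z = [-2]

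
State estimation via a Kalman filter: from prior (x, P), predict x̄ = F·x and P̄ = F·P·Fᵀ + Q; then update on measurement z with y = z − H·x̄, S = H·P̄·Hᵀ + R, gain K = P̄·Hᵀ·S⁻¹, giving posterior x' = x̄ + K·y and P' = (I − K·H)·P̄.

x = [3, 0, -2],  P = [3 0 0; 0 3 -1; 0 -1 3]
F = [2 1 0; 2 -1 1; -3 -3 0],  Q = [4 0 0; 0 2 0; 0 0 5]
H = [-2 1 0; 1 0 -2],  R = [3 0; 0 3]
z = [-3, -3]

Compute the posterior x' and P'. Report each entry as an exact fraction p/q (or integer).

x̄ = F·x = [6, 4, -9]
P̄ = F·P·Fᵀ + Q = [19 8 -27; 8 22 -6; -27 -6 59]
y = z − H·x̄ = [5, -27]
S = H·P̄·Hᵀ + R = [69 -126; -126 366]
K = P̄·Hᵀ·S⁻¹ = [-99/521 419/3126; 262/521 356/1563; -39/521 -1319/3126]
x' = x̄ + K·y = [1491/1042, 190/521, 2103/1042]
P' = (I − K·H)·P̄ = [10987/3126 10096/1563 4865/3126; 10096/1563 22550/1563 4514/1563; 4865/3126 4514/1563 4411/3126]

x' = [1491/1042, 190/521, 2103/1042]
P' = [10987/3126 10096/1563 4865/3126; 10096/1563 22550/1563 4514/1563; 4865/3126 4514/1563 4411/3126]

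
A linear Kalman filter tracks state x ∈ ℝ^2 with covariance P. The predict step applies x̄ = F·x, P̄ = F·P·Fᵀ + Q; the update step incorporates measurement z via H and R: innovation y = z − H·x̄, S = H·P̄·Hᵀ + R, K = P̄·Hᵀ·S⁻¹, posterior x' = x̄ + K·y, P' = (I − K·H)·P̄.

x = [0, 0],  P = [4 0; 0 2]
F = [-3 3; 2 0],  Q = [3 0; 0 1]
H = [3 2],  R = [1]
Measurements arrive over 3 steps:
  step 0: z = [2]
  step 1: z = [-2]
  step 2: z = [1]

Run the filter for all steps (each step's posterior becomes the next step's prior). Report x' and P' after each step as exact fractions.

step 0: x̄ = F·x = [0, 0]
step 0: P̄ = F·P·Fᵀ + Q = [57 -24; -24 17]
step 0: y = z − H·x̄ = [2]
step 0: S = H·P̄·Hᵀ + R = [294]
step 0: K = P̄·Hᵀ·S⁻¹ = [41/98; -19/147]
step 0: x' = x̄ + K·y = [41/49, -38/147]
step 0: P' = (I − K·H)·P̄ = [543/98 -397/49; -397/49 1777/147]
step 1: x̄ = F·x = [-23/7, 82/49]
step 1: P̄ = F·P·Fᵀ + Q = [615/2 -573/7; -573/7 1135/49]
step 1: y = z − H·x̄ = [221/49]
step 1: S = H·P̄·Hᵀ + R = [184129/98]
step 1: K = P̄·Hᵀ·S⁻¹ = [74361/184129; -19526/184129]
step 1: x' = x̄ + K·y = [-269612/184129, 220068/184129]
step 1: P' = (I − K·H)·P̄ = [195603/184129 -256224/184129; -256224/184129 374573/184129]
step 2: x̄ = F·x = [1469040/184129, -539224/184129]
step 2: P̄ = F·P·Fᵀ + Q = [10296003/184129 -2710962/184129; -2710962/184129 966541/184129]
step 2: y = z − H·x̄ = [-3144543/184129]
step 2: S = H·P̄·Hᵀ + R = [64182776/184129]
step 2: K = P̄·Hᵀ·S⁻¹ = [25466085/64182776; -1549951/16045694]
step 2: x' = x̄ + K·y = [77162565/64182776, -20520047/16045694]
step 2: P' = (I − K·H)·P̄ = [66825807/64182776 -21876417/16045694; -21876417/16045694 16019825/8022847]

step 0: x' = [41/49, -38/147], P' = [543/98 -397/49; -397/49 1777/147]
step 1: x' = [-269612/184129, 220068/184129], P' = [195603/184129 -256224/184129; -256224/184129 374573/184129]
step 2: x' = [77162565/64182776, -20520047/16045694], P' = [66825807/64182776 -21876417/16045694; -21876417/16045694 16019825/8022847]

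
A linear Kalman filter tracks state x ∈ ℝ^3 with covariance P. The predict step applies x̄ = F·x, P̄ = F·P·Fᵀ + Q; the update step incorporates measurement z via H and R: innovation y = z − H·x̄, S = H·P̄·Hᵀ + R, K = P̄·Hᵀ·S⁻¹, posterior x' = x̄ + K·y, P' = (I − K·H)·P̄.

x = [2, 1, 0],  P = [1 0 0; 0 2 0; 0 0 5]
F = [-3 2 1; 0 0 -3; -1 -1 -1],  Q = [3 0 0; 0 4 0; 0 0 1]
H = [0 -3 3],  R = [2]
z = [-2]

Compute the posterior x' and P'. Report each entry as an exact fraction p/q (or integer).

x̄ = F·x = [-4, 0, -3]
P̄ = F·P·Fᵀ + Q = [25 -15 -6; -15 49 15; -6 15 9]
y = z − H·x̄ = [7]
S = H·P̄·Hᵀ + R = [254]
K = P̄·Hᵀ·S⁻¹ = [27/254; -51/127; -9/127]
x' = x̄ + K·y = [-827/254, -357/127, -444/127]
P' = (I − K·H)·P̄ = [5621/254 -528/127 -519/127; -528/127 1021/127 987/127; -519/127 987/127 981/127]

x' = [-827/254, -357/127, -444/127]
P' = [5621/254 -528/127 -519/127; -528/127 1021/127 987/127; -519/127 987/127 981/127]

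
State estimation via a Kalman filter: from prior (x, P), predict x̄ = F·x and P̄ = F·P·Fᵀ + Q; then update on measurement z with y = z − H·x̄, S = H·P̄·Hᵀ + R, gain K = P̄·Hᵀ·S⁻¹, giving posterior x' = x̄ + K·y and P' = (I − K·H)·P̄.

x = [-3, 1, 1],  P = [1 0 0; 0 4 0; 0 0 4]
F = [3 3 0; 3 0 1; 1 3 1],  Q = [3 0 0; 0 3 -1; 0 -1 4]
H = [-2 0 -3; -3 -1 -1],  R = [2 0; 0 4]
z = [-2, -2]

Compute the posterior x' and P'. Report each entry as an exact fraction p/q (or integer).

x̄ = F·x = [-6, -8, 1]
P̄ = F·P·Fᵀ + Q = [48 9 39; 9 16 6; 39 6 45]
y = z − H·x̄ = [-11, -27]
S = H·P̄·Hᵀ + R = [1067 888; 888 797]
K = P̄·Hᵀ·S⁻¹ = [147/12371 -3144/12371; 2964/12371 -4063/12371; -20577/61855 9888/61855]
x' = x̄ + K·y = [9045/12371, -21871/12371, 21226/61855]
P' = (I − K·H)·P̄ = [21471/12371 -37425/12371 -14412/12371; -37425/12371 105553/12371 22974/12371; -14412/12371 22974/12371 61758/61855]

x' = [9045/12371, -21871/12371, 21226/61855]
P' = [21471/12371 -37425/12371 -14412/12371; -37425/12371 105553/12371 22974/12371; -14412/12371 22974/12371 61758/61855]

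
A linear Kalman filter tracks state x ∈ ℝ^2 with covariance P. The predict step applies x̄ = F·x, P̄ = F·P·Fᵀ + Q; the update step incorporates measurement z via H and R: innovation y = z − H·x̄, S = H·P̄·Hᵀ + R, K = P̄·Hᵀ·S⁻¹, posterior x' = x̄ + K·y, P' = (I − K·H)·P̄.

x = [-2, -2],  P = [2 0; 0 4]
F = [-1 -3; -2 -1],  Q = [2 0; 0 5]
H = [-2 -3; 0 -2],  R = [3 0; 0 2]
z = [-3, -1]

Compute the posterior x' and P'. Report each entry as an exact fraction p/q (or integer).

x' = [488/667, 1111/2001]
P' = [1080/667 -416/667; -416/667 1747/4002]

x̄ = F·x = [8, 6]
P̄ = F·P·Fᵀ + Q = [40 16; 16 17]
y = z − H·x̄ = [31, 11]
S = H·P̄·Hᵀ + R = [508 166; 166 70]
K = P̄·Hᵀ·S⁻¹ = [-304/667 416/667; -83/4002 -1747/4002]
x' = x̄ + K·y = [488/667, 1111/2001]
P' = (I − K·H)·P̄ = [1080/667 -416/667; -416/667 1747/4002]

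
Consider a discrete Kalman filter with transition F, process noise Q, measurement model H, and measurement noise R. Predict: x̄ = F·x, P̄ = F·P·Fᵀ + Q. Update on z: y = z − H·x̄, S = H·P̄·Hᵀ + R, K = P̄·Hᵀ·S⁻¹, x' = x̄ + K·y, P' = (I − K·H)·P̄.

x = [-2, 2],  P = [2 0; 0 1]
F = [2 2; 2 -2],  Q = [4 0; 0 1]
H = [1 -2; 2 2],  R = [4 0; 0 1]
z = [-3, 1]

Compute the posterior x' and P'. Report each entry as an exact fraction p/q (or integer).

x' = [-17/63, 187/252]
P' = [488/945 -334/945; -334/945 829/1890]

x̄ = F·x = [0, -8]
P̄ = F·P·Fᵀ + Q = [16 4; 4 13]
y = z − H·x̄ = [-19, 17]
S = H·P̄·Hᵀ + R = [56 -28; -28 149]
K = P̄·Hᵀ·S⁻¹ = [289/945 44/135; -1163/3780 23/135]
x' = x̄ + K·y = [-17/63, 187/252]
P' = (I − K·H)·P̄ = [488/945 -334/945; -334/945 829/1890]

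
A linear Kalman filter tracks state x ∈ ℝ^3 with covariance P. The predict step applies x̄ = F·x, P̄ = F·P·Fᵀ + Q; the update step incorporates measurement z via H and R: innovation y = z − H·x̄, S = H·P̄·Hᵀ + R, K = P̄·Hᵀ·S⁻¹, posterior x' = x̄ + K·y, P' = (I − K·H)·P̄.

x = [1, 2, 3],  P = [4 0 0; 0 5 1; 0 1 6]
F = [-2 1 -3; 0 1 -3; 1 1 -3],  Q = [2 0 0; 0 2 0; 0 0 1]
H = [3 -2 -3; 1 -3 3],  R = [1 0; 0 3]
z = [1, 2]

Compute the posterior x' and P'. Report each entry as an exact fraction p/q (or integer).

x' = [-14303/3691, -40115/11073, -19778/11073]
P' = [152809/3691 361859/11073 216770/11073; 361859/11073 861817/33219 512212/33219; 216770/11073 512212/33219 310477/33219]

x̄ = F·x = [-9, -7, -6]
P̄ = F·P·Fᵀ + Q = [71 53 45; 53 55 53; 45 53 58]
y = z − H·x̄ = [-4, 8]
S = H·P̄·Hᵀ + R = [572 -133; -133 89]
K = P̄·Hᵀ·S⁻¹ = [1253/11073 7720/11073; -3539/33219 12254/33219; -4925/33219 15035/33219]
x' = x̄ + K·y = [-14303/3691, -40115/11073, -19778/11073]
P' = (I − K·H)·P̄ = [152809/3691 361859/11073 216770/11073; 361859/11073 861817/33219 512212/33219; 216770/11073 512212/33219 310477/33219]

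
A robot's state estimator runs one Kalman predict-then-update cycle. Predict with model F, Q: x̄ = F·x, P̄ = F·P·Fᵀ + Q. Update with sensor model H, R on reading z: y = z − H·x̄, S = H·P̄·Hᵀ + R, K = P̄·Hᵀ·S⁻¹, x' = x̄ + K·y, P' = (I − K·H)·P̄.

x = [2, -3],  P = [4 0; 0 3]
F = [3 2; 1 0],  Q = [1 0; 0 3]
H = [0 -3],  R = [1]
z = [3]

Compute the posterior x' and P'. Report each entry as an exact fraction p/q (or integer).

x' = [-81/16, -61/64]
P' = [115/4 3/16; 3/16 7/64]

x̄ = F·x = [0, 2]
P̄ = F·P·Fᵀ + Q = [49 12; 12 7]
y = z − H·x̄ = [9]
S = H·P̄·Hᵀ + R = [64]
K = P̄·Hᵀ·S⁻¹ = [-9/16; -21/64]
x' = x̄ + K·y = [-81/16, -61/64]
P' = (I − K·H)·P̄ = [115/4 3/16; 3/16 7/64]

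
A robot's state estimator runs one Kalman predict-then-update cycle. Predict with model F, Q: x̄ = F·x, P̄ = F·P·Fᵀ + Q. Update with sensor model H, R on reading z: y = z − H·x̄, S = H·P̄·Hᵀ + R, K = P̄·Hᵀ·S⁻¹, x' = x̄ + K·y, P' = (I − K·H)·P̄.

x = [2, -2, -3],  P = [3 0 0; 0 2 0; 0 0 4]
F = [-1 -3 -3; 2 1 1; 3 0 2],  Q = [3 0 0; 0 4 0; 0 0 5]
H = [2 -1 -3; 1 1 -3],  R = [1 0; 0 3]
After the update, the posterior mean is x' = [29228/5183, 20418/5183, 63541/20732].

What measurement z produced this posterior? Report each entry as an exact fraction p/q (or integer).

x̄ = F·x = [13, -1, 0]
P̄ = F·P·Fᵀ + Q = [60 -24 -33; -24 22 26; -33 26 48]
S = H·P̄·Hᵀ + R = [1343 803; 803 511]
K = P̄·Hᵀ·S⁻¹ = [27/71 -1728/5183; -39/142 2851/10366; 9/568 -13285/41464]
x' − x̄ = [-38151/5183, 25601/5183, 63541/20732] = K·y
y = (KᵀK)⁻¹·Kᵀ·(x' − x̄) = [-29, -11]
z = y + H·x̄ = [-29, -11] + [27, 12] = [-2, 1]

z = [-2, 1]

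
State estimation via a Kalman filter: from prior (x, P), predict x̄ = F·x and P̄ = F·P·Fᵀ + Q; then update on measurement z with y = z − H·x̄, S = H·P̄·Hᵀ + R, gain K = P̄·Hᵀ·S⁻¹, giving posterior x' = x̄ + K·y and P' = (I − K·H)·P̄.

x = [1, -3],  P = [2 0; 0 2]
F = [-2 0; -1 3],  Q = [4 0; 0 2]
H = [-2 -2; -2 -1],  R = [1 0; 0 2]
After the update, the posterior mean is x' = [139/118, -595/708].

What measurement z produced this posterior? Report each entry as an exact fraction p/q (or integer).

z = [-1, -1]

x̄ = F·x = [-2, -10]
P̄ = F·P·Fᵀ + Q = [12 4; 4 22]
S = H·P̄·Hᵀ + R = [169 116; 116 88]
K = P̄·Hᵀ·S⁻¹ = [18/59 -85/118; -137/177 481/708]
x' − x̄ = [375/118, 6485/708] = K·y
y = (KᵀK)⁻¹·Kᵀ·(x' − x̄) = [-25, -15]
z = y + H·x̄ = [-25, -15] + [24, 14] = [-1, -1]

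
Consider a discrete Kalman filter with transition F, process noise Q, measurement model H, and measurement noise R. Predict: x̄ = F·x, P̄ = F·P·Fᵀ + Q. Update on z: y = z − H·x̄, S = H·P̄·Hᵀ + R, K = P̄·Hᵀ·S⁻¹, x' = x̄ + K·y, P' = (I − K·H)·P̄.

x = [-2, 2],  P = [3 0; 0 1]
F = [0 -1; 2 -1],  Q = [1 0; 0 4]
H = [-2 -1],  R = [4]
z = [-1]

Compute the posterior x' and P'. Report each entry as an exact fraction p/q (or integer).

x̄ = F·x = [-2, -6]
P̄ = F·P·Fᵀ + Q = [2 1; 1 17]
y = z − H·x̄ = [-11]
S = H·P̄·Hᵀ + R = [33]
K = P̄·Hᵀ·S⁻¹ = [-5/33; -19/33]
x' = x̄ + K·y = [-1/3, 1/3]
P' = (I − K·H)·P̄ = [41/33 -62/33; -62/33 200/33]

x' = [-1/3, 1/3]
P' = [41/33 -62/33; -62/33 200/33]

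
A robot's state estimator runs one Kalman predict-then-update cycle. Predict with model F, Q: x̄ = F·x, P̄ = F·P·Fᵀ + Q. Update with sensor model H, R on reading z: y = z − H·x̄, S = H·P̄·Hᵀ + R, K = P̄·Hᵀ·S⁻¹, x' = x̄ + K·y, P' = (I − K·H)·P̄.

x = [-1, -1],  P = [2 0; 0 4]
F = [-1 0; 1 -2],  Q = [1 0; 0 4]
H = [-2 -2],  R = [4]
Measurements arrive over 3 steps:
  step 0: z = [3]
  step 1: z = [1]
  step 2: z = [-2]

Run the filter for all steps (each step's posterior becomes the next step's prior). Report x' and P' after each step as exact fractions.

step 0: x' = [37/44, -24/11], P' = [65/22 -32/11; -32/11 42/11]
step 1: x' = [61/234, -83/156], P' = [335/117 -241/78; -241/78 111/26]
step 2: x' = [-133/540, 1349/1080], P' = [1823/675 -3949/1350; -3949/1350 11087/2700]

step 0: x̄ = F·x = [1, 1]
step 0: P̄ = F·P·Fᵀ + Q = [3 -2; -2 22]
step 0: y = z − H·x̄ = [7]
step 0: S = H·P̄·Hᵀ + R = [88]
step 0: K = P̄·Hᵀ·S⁻¹ = [-1/44; -5/11]
step 0: x' = x̄ + K·y = [37/44, -24/11]
step 0: P' = (I − K·H)·P̄ = [65/22 -32/11; -32/11 42/11]
step 1: x̄ = F·x = [-37/44, 229/44]
step 1: P̄ = F·P·Fᵀ + Q = [87/22 -193/22; -193/22 745/22]
step 1: y = z − H·x̄ = [107/11]
step 1: S = H·P̄·Hᵀ + R = [936/11]
step 1: K = P̄·Hᵀ·S⁻¹ = [53/468; -23/39]
step 1: x' = x̄ + K·y = [61/234, -83/156]
step 1: P' = (I − K·H)·P̄ = [335/117 -241/78; -241/78 111/26]
step 2: x̄ = F·x = [-61/234, 155/117]
step 2: P̄ = F·P·Fᵀ + Q = [452/117 -1058/117; -1058/117 4247/117]
step 2: y = z − H·x̄ = [5/39]
step 2: S = H·P̄·Hᵀ + R = [1200/13]
step 2: K = P̄·Hᵀ·S⁻¹ = [101/900; -1063/1800]
step 2: x' = x̄ + K·y = [-133/540, 1349/1080]
step 2: P' = (I − K·H)·P̄ = [1823/675 -3949/1350; -3949/1350 11087/2700]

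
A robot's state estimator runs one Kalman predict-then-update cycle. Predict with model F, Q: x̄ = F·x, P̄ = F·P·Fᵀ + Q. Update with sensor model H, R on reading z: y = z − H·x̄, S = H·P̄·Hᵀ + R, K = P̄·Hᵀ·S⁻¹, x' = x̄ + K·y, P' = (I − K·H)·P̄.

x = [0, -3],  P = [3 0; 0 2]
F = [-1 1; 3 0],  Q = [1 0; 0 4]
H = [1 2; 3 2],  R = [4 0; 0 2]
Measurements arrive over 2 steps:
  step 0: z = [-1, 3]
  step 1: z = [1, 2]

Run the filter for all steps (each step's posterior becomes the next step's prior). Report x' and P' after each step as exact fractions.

step 0: x' = [471/539, -157/539], P' = [642/539 -753/539; -753/539 2119/1078]
step 1: x' = [92891/465199, 291363/465199], P' = [573668/465199 -667792/465199; -667792/465199 924324/465199]

step 0: x̄ = F·x = [-3, 0]
step 0: P̄ = F·P·Fᵀ + Q = [6 -9; -9 31]
step 0: y = z − H·x̄ = [2, 12]
step 0: S = H·P̄·Hᵀ + R = [98 70; 70 72]
step 0: K = P̄·Hᵀ·S⁻¹ = [-216/539 30/77; 683/1078 -10/77]
step 0: x' = x̄ + K·y = [471/539, -157/539]
step 0: P' = (I − K·H)·P̄ = [642/539 -753/539; -753/539 2119/1078]
step 1: x̄ = F·x = [-628/539, 1413/539]
step 1: P̄ = F·P·Fᵀ + Q = [7493/1078 -4185/539; -4185/539 7934/539]
step 1: y = z − H·x̄ = [-237/77, 136/539]
step 1: S = H·P̄·Hᵀ + R = [853/22 2713/154; 2713/154 32625/1078]
step 1: K = P̄·Hᵀ·S⁻¹ = [-190479/465199 27530/66457; 295214/465199 -11052/66457]
step 1: x' = x̄ + K·y = [92891/465199, 291363/465199]
step 1: P' = (I − K·H)·P̄ = [573668/465199 -667792/465199; -667792/465199 924324/465199]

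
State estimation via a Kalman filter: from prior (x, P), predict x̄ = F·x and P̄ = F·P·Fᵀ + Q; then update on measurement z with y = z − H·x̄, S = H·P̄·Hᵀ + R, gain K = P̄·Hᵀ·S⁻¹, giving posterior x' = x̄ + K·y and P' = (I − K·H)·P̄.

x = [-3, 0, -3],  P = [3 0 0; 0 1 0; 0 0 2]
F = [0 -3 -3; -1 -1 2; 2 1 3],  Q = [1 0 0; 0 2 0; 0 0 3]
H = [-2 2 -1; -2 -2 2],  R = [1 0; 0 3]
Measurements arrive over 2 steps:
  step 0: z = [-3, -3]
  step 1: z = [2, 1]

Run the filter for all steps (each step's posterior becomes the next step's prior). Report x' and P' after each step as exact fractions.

step 0: x' = [3347/6497, -20229/6497, -311/73], P' = [3553/6497 21914/19491 307/219; 21914/19491 69473/19491 1013/219; 307/219 1013/219 470/73]
step 1: x' = [-2407236642/5098982581, 4858783978/5098982581, 117150192/104060869], P' = [1470598693/5098982581 1708526802/5098982581 35494189/104060869; 1708526802/5098982581 5923969951/5098982581 145969585/104060869; 35494189/104060869 145969585/104060869 219089810/104060869]

step 0: x̄ = F·x = [9, -3, -15]
step 0: P̄ = F·P·Fᵀ + Q = [28 -9 -21; -9 14 5; -21 5 34]
step 0: y = z − H·x̄ = [6, 39]
step 0: S = H·P̄·Hᵀ + R = [171 60; 60 363]
step 0: K = P̄·Hᵀ·S⁻¹ = [-4813/19491 -3500/19491; 4961/19491 -820/19491; 2/219 20/73]
step 0: x' = x̄ + K·y = [3347/6497, -20229/6497, -311/73]
step 0: P' = (I − K·H)·P̄ = [3553/6497 21914/19491 307/219; 21914/19491 69473/19491 1013/219; 307/219 1013/219 470/73]
step 1: x̄ = F·x = [143724/6497, -38476/6497, -96572/6497]
step 1: P̄ = F·P·Fᵀ + Q = [1132328/6497 -222427/6497 -905045/6497; -222427/6497 64994/6497 533573/19491; -905045/6497 533573/19491 2256466/19491]
step 1: y = z − H·x̄ = [280822/6497, 410137/6497]
step 1: S = H·P̄·Hᵀ + R = [8987237/19491 16926784/19491; 16926784/19491 11855483/6497]
step 1: K = P̄·Hᵀ·S⁻¹ = [-1263359043/5098982581 -137134308/728426083; 1278376633/5098982581 -45713056/728426083; 1860982/104060869 25084024/104060869]
step 1: x' = x̄ + K·y = [-2407236642/5098982581, 4858783978/5098982581, 117150192/104060869]
step 1: P' = (I − K·H)·P̄ = [1470598693/5098982581 1708526802/5098982581 35494189/104060869; 1708526802/5098982581 5923969951/5098982581 145969585/104060869; 35494189/104060869 145969585/104060869 219089810/104060869]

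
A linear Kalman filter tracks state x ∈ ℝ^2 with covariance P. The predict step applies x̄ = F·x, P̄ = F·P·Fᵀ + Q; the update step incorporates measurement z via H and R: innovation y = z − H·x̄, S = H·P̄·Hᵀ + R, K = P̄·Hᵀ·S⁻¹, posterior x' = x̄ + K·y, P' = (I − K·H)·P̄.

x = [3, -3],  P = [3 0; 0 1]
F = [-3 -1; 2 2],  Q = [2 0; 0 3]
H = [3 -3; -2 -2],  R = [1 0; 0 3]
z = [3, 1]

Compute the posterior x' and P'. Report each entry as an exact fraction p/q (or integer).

x̄ = F·x = [-6, 0]
P̄ = F·P·Fᵀ + Q = [30 -20; -20 19]
y = z − H·x̄ = [21, -11]
S = H·P̄·Hᵀ + R = [802 -66; -66 39]
K = P̄·Hᵀ·S⁻¹ = [755/4487 -3070/13461; -211/1282 -437/1923]
x' = x̄ + K·y = [569/13461, -3679/3846]
P' = (I − K·H)·P̄ = [2680/13461 275/1923; 275/1923 761/3846]

x' = [569/13461, -3679/3846]
P' = [2680/13461 275/1923; 275/1923 761/3846]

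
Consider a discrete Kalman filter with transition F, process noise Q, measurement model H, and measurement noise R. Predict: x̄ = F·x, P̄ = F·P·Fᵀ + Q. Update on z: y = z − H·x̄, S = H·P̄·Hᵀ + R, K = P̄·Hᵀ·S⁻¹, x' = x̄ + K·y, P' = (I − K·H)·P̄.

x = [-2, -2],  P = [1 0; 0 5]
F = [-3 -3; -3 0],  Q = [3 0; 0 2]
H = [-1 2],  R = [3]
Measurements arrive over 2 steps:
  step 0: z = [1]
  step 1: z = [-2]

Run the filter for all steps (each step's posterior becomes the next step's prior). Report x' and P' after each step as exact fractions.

step 0: x' = [777/68, 421/68], P' = [2355/68 1119/68; 1119/68 579/68]
step 1: x' = [-41277/1804, -518/41], P' = [324831/1804 15303/164; 15303/164 2010/41]

step 0: x̄ = F·x = [12, 6]
step 0: P̄ = F·P·Fᵀ + Q = [57 9; 9 11]
step 0: y = z − H·x̄ = [1]
step 0: S = H·P̄·Hᵀ + R = [68]
step 0: K = P̄·Hᵀ·S⁻¹ = [-39/68; 13/68]
step 0: x' = x̄ + K·y = [777/68, 421/68]
step 0: P' = (I − K·H)·P̄ = [2355/68 1119/68; 1119/68 579/68]
step 1: x̄ = F·x = [-1797/34, -2331/68]
step 1: P̄ = F·P·Fᵀ + Q = [11688/17 15633/34; 15633/34 21331/68]
step 1: y = z − H·x̄ = [233/17]
step 1: S = H·P̄·Hᵀ + R = [1804/17]
step 1: K = P̄·Hᵀ·S⁻¹ = [3945/1804; 259/164]
step 1: x' = x̄ + K·y = [-41277/1804, -518/41]
step 1: P' = (I − K·H)·P̄ = [324831/1804 15303/164; 15303/164 2010/41]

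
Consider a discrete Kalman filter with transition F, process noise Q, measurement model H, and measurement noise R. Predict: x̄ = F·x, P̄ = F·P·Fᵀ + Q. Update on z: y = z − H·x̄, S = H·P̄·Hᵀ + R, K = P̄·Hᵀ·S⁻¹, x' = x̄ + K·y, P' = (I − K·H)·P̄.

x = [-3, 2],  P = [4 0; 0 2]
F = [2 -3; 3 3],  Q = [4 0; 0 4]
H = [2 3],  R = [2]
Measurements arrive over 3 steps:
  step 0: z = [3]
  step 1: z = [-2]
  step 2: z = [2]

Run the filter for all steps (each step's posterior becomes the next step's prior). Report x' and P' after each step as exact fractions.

step 0: x' = [-1398/187, 1113/187], P' = [4897/187 -3249/187; -3249/187 2197/187]
step 1: x' = [-1546612/302021, 824907/302021], P' = [2696945/302021 -1725876/302021; -1725876/302021 1169600/302021]
step 2: x' = [767152107/348000911, -291590982/348000911], P' = [2955270020/348000911 -1890870516/348000911; -1890870516/348000911 1284906650/348000911]

step 0: x̄ = F·x = [-12, -3]
step 0: P̄ = F·P·Fᵀ + Q = [38 6; 6 58]
step 0: y = z − H·x̄ = [36]
step 0: S = H·P̄·Hᵀ + R = [748]
step 0: K = P̄·Hᵀ·S⁻¹ = [47/374; 93/374]
step 0: x' = x̄ + K·y = [-1398/187, 1113/187]
step 0: P' = (I − K·H)·P̄ = [4897/187 -3249/187; -3249/187 2197/187]
step 1: x̄ = F·x = [-6135/187, -855/187]
step 1: P̄ = F·P·Fᵀ + Q = [79097/187 19356/187; 19356/187 6112/187]
step 1: y = z − H·x̄ = [14461/187]
step 1: S = H·P̄·Hᵀ + R = [604042/187]
step 1: K = P̄·Hᵀ·S⁻¹ = [108131/302021; 28524/302021]
step 1: x' = x̄ + K·y = [-1546612/302021, 824907/302021]
step 1: P' = (I − K·H)·P̄ = [2696945/302021 -1725876/302021; -1725876/302021 1169600/302021]
step 2: x̄ = F·x = [-5567945/302021, -2165115/302021]
step 2: P̄ = F·P·Fᵀ + Q = [43232776/302021 10832898/302021; 10832898/302021 4941221/302021]
step 2: y = z − H·x̄ = [18235277/302021]
step 2: S = H·P̄·Hᵀ + R = [348000911/302021]
step 2: K = P̄·Hᵀ·S⁻¹ = [118964246/348000911; 36489459/348000911]
step 2: x' = x̄ + K·y = [767152107/348000911, -291590982/348000911]
step 2: P' = (I − K·H)·P̄ = [2955270020/348000911 -1890870516/348000911; -1890870516/348000911 1284906650/348000911]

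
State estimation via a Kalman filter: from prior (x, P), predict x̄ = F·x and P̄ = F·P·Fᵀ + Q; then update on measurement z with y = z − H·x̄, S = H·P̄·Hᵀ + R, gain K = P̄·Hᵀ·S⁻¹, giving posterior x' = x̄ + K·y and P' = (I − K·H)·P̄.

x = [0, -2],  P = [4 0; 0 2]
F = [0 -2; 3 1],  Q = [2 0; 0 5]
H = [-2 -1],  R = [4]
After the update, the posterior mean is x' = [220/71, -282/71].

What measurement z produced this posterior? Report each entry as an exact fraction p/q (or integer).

x̄ = F·x = [4, -2]
P̄ = F·P·Fᵀ + Q = [10 -4; -4 43]
S = H·P̄·Hᵀ + R = [71]
K = P̄·Hᵀ·S⁻¹ = [-16/71; -35/71]
x' − x̄ = [-64/71, -140/71] = K·y
y = (KᵀK)⁻¹·Kᵀ·(x' − x̄) = [4]
z = y + H·x̄ = [4] + [-6] = [-2]

z = [-2]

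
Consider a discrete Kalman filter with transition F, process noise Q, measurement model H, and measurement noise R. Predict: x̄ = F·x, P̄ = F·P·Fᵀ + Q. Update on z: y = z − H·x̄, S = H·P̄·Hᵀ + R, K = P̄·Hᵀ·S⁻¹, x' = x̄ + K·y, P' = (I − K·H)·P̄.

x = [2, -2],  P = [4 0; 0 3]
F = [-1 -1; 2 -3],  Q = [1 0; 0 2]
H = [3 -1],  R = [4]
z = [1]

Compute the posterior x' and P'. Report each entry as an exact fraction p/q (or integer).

x̄ = F·x = [0, 10]
P̄ = F·P·Fᵀ + Q = [8 1; 1 45]
y = z − H·x̄ = [11]
S = H·P̄·Hᵀ + R = [115]
K = P̄·Hᵀ·S⁻¹ = [1/5; -42/115]
x' = x̄ + K·y = [11/5, 688/115]
P' = (I − K·H)·P̄ = [17/5 47/5; 47/5 3411/115]

x' = [11/5, 688/115]
P' = [17/5 47/5; 47/5 3411/115]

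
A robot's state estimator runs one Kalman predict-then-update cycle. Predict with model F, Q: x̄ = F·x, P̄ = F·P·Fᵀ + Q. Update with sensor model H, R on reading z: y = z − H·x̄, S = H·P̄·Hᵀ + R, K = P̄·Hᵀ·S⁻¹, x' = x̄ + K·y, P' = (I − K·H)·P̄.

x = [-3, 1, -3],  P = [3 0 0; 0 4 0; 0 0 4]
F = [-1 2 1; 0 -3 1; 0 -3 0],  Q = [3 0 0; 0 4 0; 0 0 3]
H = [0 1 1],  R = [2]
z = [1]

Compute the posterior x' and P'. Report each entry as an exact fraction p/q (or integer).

x̄ = F·x = [2, -6, -3]
P̄ = F·P·Fᵀ + Q = [26 -20 -24; -20 44 36; -24 36 39]
y = z − H·x̄ = [10]
S = H·P̄·Hᵀ + R = [157]
K = P̄·Hᵀ·S⁻¹ = [-44/157; 80/157; 75/157]
x' = x̄ + K·y = [-126/157, -142/157, 279/157]
P' = (I − K·H)·P̄ = [2146/157 380/157 -468/157; 380/157 508/157 -348/157; -468/157 -348/157 498/157]

x' = [-126/157, -142/157, 279/157]
P' = [2146/157 380/157 -468/157; 380/157 508/157 -348/157; -468/157 -348/157 498/157]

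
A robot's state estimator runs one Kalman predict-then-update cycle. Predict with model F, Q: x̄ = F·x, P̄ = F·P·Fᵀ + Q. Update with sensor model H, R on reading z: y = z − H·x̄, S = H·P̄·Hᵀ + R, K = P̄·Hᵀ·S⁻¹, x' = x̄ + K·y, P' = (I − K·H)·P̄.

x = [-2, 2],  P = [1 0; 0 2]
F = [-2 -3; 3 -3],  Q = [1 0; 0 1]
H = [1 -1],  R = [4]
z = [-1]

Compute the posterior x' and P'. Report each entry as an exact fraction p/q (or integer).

x' = [-183/31, -196/31]
P' = [592/31 548/31; 548/31 612/31]

x̄ = F·x = [-2, -12]
P̄ = F·P·Fᵀ + Q = [23 12; 12 28]
y = z − H·x̄ = [-11]
S = H·P̄·Hᵀ + R = [31]
K = P̄·Hᵀ·S⁻¹ = [11/31; -16/31]
x' = x̄ + K·y = [-183/31, -196/31]
P' = (I − K·H)·P̄ = [592/31 548/31; 548/31 612/31]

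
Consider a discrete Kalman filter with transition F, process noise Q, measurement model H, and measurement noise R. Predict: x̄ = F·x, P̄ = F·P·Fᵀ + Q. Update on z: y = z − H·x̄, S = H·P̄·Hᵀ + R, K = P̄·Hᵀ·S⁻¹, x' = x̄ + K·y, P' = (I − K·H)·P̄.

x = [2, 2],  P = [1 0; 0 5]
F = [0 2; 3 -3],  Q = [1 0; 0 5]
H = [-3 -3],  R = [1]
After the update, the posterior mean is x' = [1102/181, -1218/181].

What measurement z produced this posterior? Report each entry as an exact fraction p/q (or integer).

x̄ = F·x = [4, 0]
P̄ = F·P·Fᵀ + Q = [21 -30; -30 59]
S = H·P̄·Hᵀ + R = [181]
K = P̄·Hᵀ·S⁻¹ = [27/181; -87/181]
x' − x̄ = [378/181, -1218/181] = K·y
y = (KᵀK)⁻¹·Kᵀ·(x' − x̄) = [14]
z = y + H·x̄ = [14] + [-12] = [2]

z = [2]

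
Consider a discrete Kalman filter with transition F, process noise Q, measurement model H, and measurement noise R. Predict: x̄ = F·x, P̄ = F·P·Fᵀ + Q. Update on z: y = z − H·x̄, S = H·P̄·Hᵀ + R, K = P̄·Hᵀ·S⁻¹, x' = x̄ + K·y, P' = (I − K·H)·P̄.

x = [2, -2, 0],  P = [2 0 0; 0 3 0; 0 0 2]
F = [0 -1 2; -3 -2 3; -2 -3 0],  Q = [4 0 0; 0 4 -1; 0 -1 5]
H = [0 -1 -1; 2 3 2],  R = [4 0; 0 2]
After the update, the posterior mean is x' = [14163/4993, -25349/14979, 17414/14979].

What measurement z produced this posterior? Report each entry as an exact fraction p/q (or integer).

x̄ = F·x = [2, -2, 2]
P̄ = F·P·Fᵀ + Q = [15 18 9; 18 52 29; 9 29 40]
S = H·P̄·Hᵀ + R = [154 -435; -435 1326]
K = P̄·Hᵀ·S⁻¹ = [2856/4993 1321/4993; 448/4993 3265/14979; -3673/4993 -1525/14979]
x' − x̄ = [4177/4993, 4609/14979, -12544/14979] = K·y
y = (KᵀK)⁻¹·Kᵀ·(x' − x̄) = [1, 1]
z = y + H·x̄ = [1, 1] + [0, 2] = [1, 3]

z = [1, 3]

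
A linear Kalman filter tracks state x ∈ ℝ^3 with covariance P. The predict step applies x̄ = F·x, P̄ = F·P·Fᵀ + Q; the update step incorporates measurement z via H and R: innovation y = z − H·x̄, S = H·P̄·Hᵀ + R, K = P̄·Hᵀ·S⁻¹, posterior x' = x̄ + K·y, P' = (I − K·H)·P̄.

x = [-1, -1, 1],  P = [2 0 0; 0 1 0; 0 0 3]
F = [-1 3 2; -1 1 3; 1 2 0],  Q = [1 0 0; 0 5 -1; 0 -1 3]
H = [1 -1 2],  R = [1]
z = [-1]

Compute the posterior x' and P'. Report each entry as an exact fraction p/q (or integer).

x̄ = F·x = [0, 3, -3]
P̄ = F·P·Fᵀ + Q = [24 23 4; 23 35 -1; 4 -1 9]
y = z − H·x̄ = [8]
S = H·P̄·Hᵀ + R = [70]
K = P̄·Hᵀ·S⁻¹ = [9/70; -1/5; 23/70]
x' = x̄ + K·y = [36/35, 7/5, -13/35]
P' = (I − K·H)·P̄ = [1599/70 124/5 73/70; 124/5 161/5 18/5; 73/70 18/5 101/70]

x' = [36/35, 7/5, -13/35]
P' = [1599/70 124/5 73/70; 124/5 161/5 18/5; 73/70 18/5 101/70]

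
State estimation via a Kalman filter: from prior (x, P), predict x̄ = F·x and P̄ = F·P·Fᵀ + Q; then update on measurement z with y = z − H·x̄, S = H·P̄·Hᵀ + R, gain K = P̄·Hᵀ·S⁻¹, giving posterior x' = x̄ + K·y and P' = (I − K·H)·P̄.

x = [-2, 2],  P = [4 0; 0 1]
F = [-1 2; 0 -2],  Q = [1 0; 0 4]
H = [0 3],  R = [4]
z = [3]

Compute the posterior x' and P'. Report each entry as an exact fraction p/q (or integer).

x̄ = F·x = [6, -4]
P̄ = F·P·Fᵀ + Q = [9 -4; -4 8]
y = z − H·x̄ = [15]
S = H·P̄·Hᵀ + R = [76]
K = P̄·Hᵀ·S⁻¹ = [-3/19; 6/19]
x' = x̄ + K·y = [69/19, 14/19]
P' = (I − K·H)·P̄ = [135/19 -4/19; -4/19 8/19]

x' = [69/19, 14/19]
P' = [135/19 -4/19; -4/19 8/19]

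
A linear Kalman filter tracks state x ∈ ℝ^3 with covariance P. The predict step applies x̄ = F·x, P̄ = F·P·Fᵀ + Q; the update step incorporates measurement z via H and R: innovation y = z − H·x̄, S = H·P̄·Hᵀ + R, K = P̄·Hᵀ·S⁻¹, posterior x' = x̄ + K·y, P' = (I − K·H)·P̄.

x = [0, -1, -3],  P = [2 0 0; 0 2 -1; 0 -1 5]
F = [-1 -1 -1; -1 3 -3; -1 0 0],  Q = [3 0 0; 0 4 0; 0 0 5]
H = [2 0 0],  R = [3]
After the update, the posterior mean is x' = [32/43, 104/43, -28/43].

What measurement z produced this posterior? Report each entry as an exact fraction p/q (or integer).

x̄ = F·x = [4, 6, 0]
P̄ = F·P·Fᵀ + Q = [10 11 2; 11 87 2; 2 2 7]
S = H·P̄·Hᵀ + R = [43]
K = P̄·Hᵀ·S⁻¹ = [20/43; 22/43; 4/43]
x' − x̄ = [-140/43, -154/43, -28/43] = K·y
y = (KᵀK)⁻¹·Kᵀ·(x' − x̄) = [-7]
z = y + H·x̄ = [-7] + [8] = [1]

z = [1]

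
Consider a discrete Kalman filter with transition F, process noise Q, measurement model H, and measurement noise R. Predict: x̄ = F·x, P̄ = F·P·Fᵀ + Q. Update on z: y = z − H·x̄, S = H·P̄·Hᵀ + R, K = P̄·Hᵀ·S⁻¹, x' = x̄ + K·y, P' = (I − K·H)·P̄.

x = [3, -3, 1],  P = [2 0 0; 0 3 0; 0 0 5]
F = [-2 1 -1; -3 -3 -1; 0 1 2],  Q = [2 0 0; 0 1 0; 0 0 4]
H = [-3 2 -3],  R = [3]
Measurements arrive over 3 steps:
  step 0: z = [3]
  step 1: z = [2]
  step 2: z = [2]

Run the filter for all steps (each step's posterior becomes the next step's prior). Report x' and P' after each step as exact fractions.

step 0: x̄ = F·x = [-10, -1, -1]
step 0: P̄ = F·P·Fᵀ + Q = [18 8 -7; 8 51 -19; -7 -19 27]
step 0: y = z − H·x̄ = [-28]
step 0: S = H·P̄·Hᵀ + R = [618]
step 0: K = P̄·Hᵀ·S⁻¹ = [-17/618; 45/206; -49/309]
step 0: x' = x̄ + K·y = [-2852/309, -733/103, 1063/309]
step 0: P' = (I − K·H)·P̄ = [10835/618 2413/206 -2996/309; 2413/206 4431/206 248/103; -2996/309 248/103 3541/309]
step 1: x̄ = F·x = [814/103, 14090/309, -73/309]
step 1: P̄ = F·P·Fᵀ + Q = [3017/206 4491/103 3369/206; 4491/103 164065/309 -25112/309; 3369/206 -25112/309 50045/618]
step 1: y = z − H·x̄ = [-20455/309]
step 1: S = H·P̄·Hᵀ + R = [1153750/309]
step 1: K = P̄·Hᵀ·S⁻¹ = [-1791/1153750; 363047/1153750; -5402/44375]
step 1: x' = x̄ + K·y = [1847309/230750, 5715347/230750, 69423/8875]
step 1: P' = (I − K·H)·P̄ = [8443508/576875 52410003/1153750 1388829/88750; 52410003/1153750 186041649/1153750 2740566/44375; 1388829/88750 2740566/44375 2276063/88750]
step 2: x̄ = F·x = [215731/230750, -12246483/115375, 9325343/230750]
step 2: P̄ = F·P·Fᵀ + Q = [2777848/576875 -18600353/576875 21079613/1153750; -18600353/576875 1668168783/576875 -690822134/576875; 21079613/1153750 -690822134/576875 594030789/1153750]
step 2: y = z − H·x̄ = [39035327/115375]
step 2: S = H·P̄·Hᵀ + R = [36150662601/1153750]
step 2: K = P̄·Hᵀ·S⁻¹ = [-154307339/36150662601; 3643070018/12050220867; -4608619742/36150662601]
step 2: x' = x̄ + K·y = [-36819556049/72301325202, -46495302773/12050220867, -196581831971/72301325202]
step 2: P' = (I − K·H)·P̄ = [306879890341/72301325202 98700512728/12050220867 88230775249/72301325202; 98700512728/12050220867 112019382887/4016740289 121695183028/12050220867; 88230775249/72301325202 121695183028/12050220867 407767196347/72301325202]

step 0: x' = [-2852/309, -733/103, 1063/309], P' = [10835/618 2413/206 -2996/309; 2413/206 4431/206 248/103; -2996/309 248/103 3541/309]
step 1: x' = [1847309/230750, 5715347/230750, 69423/8875], P' = [8443508/576875 52410003/1153750 1388829/88750; 52410003/1153750 186041649/1153750 2740566/44375; 1388829/88750 2740566/44375 2276063/88750]
step 2: x' = [-36819556049/72301325202, -46495302773/12050220867, -196581831971/72301325202], P' = [306879890341/72301325202 98700512728/12050220867 88230775249/72301325202; 98700512728/12050220867 112019382887/4016740289 121695183028/12050220867; 88230775249/72301325202 121695183028/12050220867 407767196347/72301325202]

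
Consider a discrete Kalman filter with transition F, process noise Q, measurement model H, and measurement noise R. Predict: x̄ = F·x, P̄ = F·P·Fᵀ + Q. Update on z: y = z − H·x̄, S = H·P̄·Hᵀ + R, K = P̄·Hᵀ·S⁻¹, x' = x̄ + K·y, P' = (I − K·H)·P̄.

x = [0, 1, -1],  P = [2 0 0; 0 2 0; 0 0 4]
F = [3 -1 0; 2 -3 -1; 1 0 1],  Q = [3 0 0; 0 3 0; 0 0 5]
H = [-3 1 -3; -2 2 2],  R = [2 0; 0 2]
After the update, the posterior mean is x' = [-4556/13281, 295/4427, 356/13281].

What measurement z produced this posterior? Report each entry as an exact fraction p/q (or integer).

z = [1, 1]

x̄ = F·x = [-1, -2, -1]
P̄ = F·P·Fᵀ + Q = [23 18 6; 18 33 0; 6 0 11]
S = H·P̄·Hᵀ + R = [341 -6; -6 78]
K = P̄·Hᵀ·S⁻¹ = [-895/4427 134/13281; -243/4427 1684/4427; -653/4427 1552/13281]
x' − x̄ = [8725/13281, 9149/4427, 13637/13281] = K·y
y = (KᵀK)⁻¹·Kᵀ·(x' − x̄) = [-3, 5]
z = y + H·x̄ = [-3, 5] + [4, -4] = [1, 1]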